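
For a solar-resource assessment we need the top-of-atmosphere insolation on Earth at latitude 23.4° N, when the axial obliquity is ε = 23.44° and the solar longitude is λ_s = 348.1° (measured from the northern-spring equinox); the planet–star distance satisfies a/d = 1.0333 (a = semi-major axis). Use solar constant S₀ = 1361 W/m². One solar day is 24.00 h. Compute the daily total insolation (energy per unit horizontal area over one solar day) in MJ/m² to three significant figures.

34.5 MJ/m²

Solar declination: sin δ = sin ε · sin λ_s = sin 23.44° × sin 348.1° = -0.08203, so δ = -4.705°.
cos H₀ = −tan(+23.4°) tan(-4.705°) = 0.0356, H₀ = 1.5352 rad.
Bracket: H₀ sin φ sin δ + cos φ cos δ sin H₀ = 1.5352×0.39715×-0.08203 + 0.91775×0.99663×0.99937 = -0.050014 + 0.914081 = 0.864067.
Inverse-square distance factor (a/d)² = 1.0333² = 1.067709.
Q̄ = (S₀/π) × 1.067709 × [bracket] = (1361/π) × 1.067709 × 0.864067 = 399.68 W/m².
Daily total = Q̄ × 24.00 h × 3600 s/h = 399.68 × 24.00 × 3600 / 10⁶ = 34.53 MJ/m².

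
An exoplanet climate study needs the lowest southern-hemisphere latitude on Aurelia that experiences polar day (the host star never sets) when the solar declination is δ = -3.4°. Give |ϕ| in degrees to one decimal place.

|ϕ| = 86.6°

Polar day requires cos h₀ = −tan ϕ tan δ ≤ −1, i.e. tan ϕ tan δ ≥ 1.
The boundary is |tan ϕ| · |tan δ| = 1, so |ϕ| = 90° − |δ| = 90° − 3.4° = 86.6° in the southern hemisphere.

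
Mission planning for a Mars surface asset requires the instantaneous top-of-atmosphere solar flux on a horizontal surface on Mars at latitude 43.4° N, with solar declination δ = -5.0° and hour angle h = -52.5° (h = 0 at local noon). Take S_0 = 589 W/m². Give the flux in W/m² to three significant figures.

224 W/m²

cos θ_z = sin ϕ sin δ + cos ϕ cos δ cos h = -0.059884 + 0.440628 = 0.380744.
Flux = S_0 · cos θ_z = 589 × 0.380744 = 224.3 W/m².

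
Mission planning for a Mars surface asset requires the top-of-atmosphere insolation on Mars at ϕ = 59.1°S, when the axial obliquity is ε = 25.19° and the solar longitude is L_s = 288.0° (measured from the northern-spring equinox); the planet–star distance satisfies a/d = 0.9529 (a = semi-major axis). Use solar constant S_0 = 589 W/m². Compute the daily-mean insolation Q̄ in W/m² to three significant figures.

Solar declination: sin δ = sin ε · sin L_s = sin 25.19° × sin 288.0° = -0.40479, so δ = -23.878°.
cos h₀ = −tan(-59.1°) tan(-23.878°) = -0.7397, h₀ = 2.4034 rad.
Bracket: h₀ sin ϕ sin δ + cos ϕ cos δ sin h₀ = 2.4034×-0.85806×-0.40479 + 0.51354×0.91441×0.67298 = 0.834783 + 0.316022 = 1.150805.
Inverse-square distance factor (a/d)² = 0.9529² = 0.908018.
Q̄ = (S_0/π) × 0.908018 × [bracket] = (589/π) × 0.908018 × 1.150805 = 195.9 W/m².

Q̄ ≈ 196 W/m²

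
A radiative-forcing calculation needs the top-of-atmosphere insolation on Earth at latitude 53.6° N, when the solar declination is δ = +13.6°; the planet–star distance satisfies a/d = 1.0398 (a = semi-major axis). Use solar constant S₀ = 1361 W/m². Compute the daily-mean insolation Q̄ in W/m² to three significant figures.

Q̄ ≈ 424 W/m²

cos H₀ = −tan(+53.6°) tan(+13.600°) = -0.3281, H₀ = 1.9051 rad.
Bracket: H₀ sin φ sin δ + cos φ cos δ sin H₀ = 1.9051×0.80489×0.23514 + 0.59342×0.97196×0.94463 = 0.360563 + 0.544844 = 0.905407.
Inverse-square distance factor (a/d)² = 1.0398² = 1.081184.
Q̄ = (S₀/π) × 1.081184 × [bracket] = (1361/π) × 1.081184 × 0.905407 = 424.1 W/m².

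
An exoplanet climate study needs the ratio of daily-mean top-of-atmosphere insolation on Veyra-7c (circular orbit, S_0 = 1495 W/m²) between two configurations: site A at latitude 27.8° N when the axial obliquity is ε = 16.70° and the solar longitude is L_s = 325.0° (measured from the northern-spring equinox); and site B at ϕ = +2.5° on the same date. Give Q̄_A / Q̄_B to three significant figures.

Q̄_A / Q̄_B ≈ 0.775

— Configuration A (ϕ=+27.8°):
Solar declination: sin δ = sin ε · sin L_s = sin 16.70° × sin 325.0° = -0.16482, so δ = -9.487°.
cos h₀ = −tan(+27.8°) tan(-9.487°) = 0.0881, h₀ = 1.4826 rad.
Bracket: h₀ sin ϕ sin δ + cos ϕ cos δ sin h₀ = 1.4826×0.46639×-0.16482 + 0.88458×0.98632×0.99611 = -0.113968 + 0.869085 = 0.755117.
Q̄ = (S_0/π) × [bracket] = (1495/π) × 0.755117 = 359.34 W/m².
— Configuration B (ϕ=+2.5°):
cos h₀ = −tan(+2.5°) tan(-9.487°) = 0.0073, h₀ = 1.5635 rad.
Bracket: h₀ sin ϕ sin δ + cos ϕ cos δ sin h₀ = 1.5635×0.04362×-0.16482 + 0.99905×0.98632×0.99997 = -0.011241 + 0.985353 = 0.974112.
Q̄ = (S_0/π) × [bracket] = (1495/π) × 0.974112 = 463.55 W/m².
Ratio Q̄_A / Q̄_B = 359.34 / 463.55 = 0.7752.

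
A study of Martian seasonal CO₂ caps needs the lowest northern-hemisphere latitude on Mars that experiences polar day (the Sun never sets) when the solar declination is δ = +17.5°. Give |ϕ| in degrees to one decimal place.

|ϕ| = 72.5°

Polar day requires cos h₀ = −tan ϕ tan δ ≤ −1, i.e. tan ϕ tan δ ≥ 1.
The boundary is |tan ϕ| · |tan δ| = 1, so |ϕ| = 90° − |δ| = 90° − 17.5° = 72.5° in the northern hemisphere.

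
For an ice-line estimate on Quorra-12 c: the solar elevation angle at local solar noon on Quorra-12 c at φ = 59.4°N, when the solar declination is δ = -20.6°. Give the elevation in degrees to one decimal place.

10.0°

At local noon the hour angle is zero, so the zenith angle equals |φ − δ| = |+59.4° − (-20.600°)| = 80.000°.
Elevation = 90° − 80.000° = 10.0°.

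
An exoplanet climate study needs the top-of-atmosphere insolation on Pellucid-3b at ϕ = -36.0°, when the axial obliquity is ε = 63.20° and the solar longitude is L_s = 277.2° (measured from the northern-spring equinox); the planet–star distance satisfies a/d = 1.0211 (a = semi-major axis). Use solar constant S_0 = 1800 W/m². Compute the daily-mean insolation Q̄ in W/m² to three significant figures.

Solar declination: sin δ = sin ε · sin L_s = sin 63.20° × sin 277.2° = -0.88555, so δ = -62.319°.
cos h₀ = −tan(-36.0°) tan(-62.319°) = -1.3850 ≤ −1 ⇒ polar day, h₀ = π.
Bracket: h₀ sin ϕ sin δ + cos ϕ cos δ sin h₀ = 3.1416×-0.58779×-0.88555 + 0.80902×0.46455×0.00000 = 1.635258 + 0.000000 = 1.635258.
Inverse-square distance factor (a/d)² = 1.0211² = 1.042645.
Q̄ = (S_0/π) × 1.042645 × [bracket] = (1800/π) × 1.042645 × 1.635258 = 976.9 W/m².

Q̄ ≈ 977 W/m²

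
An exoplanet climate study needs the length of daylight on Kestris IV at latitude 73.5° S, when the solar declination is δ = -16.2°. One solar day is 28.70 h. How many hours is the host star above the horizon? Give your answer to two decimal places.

26.91 h

cos H₀ = −tan φ · tan δ = −tan(-73.5°) × tan(-16.200°) = -0.9808, so H₀ = 2.9453 rad = 168.75°.
Daylight = 2H₀/(2π) × 28.70 h = (2.9453/π) × 28.70 = 26.91 h.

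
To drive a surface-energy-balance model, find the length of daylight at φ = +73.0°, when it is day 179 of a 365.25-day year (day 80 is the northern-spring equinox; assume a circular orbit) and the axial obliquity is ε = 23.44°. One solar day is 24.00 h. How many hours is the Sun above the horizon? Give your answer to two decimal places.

24.00 h

Solar longitude: λ_s = 360° × (179 − 80)/365.25 = 97.577°.
sin δ = sin 23.44° × sin 97.577° = 0.39432, so δ = +23.223°.
Sunrise equation: cos H₀ = −tan φ · tan δ = -1.4035 ≤ −1, so the Sun never sets (polar day) and H₀ = π.
Daylight = 2H₀/(2π) × 24.00 h = (3.1416/π) × 24.00 = 24.00 h.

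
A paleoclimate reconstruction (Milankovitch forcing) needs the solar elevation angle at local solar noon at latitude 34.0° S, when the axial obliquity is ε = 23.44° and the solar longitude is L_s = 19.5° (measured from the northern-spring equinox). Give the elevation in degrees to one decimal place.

48.4°

Solar declination: sin δ = sin ε · sin L_s = sin 23.44° × sin 19.5° = 0.13278, so δ = +7.631°.
At local noon the hour angle is zero, so the zenith angle equals |ϕ − δ| = |-34.0° − (+7.631°)| = 41.631°.
Elevation = 90° − 41.631° = 48.4°.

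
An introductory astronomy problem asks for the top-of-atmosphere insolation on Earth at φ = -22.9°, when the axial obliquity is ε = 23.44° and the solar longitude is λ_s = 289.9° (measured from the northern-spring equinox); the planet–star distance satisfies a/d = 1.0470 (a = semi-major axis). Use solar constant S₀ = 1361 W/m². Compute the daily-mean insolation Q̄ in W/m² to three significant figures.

Solar declination: sin δ = sin ε · sin λ_s = sin 23.44° × sin 289.9° = -0.37404, so δ = -21.965°.
cos H₀ = −tan(-22.9°) tan(-21.965°) = -0.1704, H₀ = 1.7420 rad.
Bracket: H₀ sin φ sin δ + cos φ cos δ sin H₀ = 1.7420×-0.38912×-0.37404 + 0.92119×0.92741×0.98538 = 0.253542 + 0.841831 = 1.095373.
Inverse-square distance factor (a/d)² = 1.0470² = 1.096209.
Q̄ = (S₀/π) × 1.096209 × [bracket] = (1361/π) × 1.096209 × 1.095373 = 520.2 W/m².

Q̄ ≈ 520 W/m²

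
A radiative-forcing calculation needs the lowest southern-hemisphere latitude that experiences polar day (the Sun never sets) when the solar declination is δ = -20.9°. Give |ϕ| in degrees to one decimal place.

Polar day requires cos h₀ = −tan ϕ tan δ ≤ −1, i.e. tan ϕ tan δ ≥ 1.
The boundary is |tan ϕ| · |tan δ| = 1, so |ϕ| = 90° − |δ| = 90° − 20.9° = 69.1° in the southern hemisphere.

|ϕ| = 69.1°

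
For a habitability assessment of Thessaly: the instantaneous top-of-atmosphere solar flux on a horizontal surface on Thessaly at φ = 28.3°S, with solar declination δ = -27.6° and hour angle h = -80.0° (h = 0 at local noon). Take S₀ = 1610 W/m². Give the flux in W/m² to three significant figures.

572 W/m²

cos θ_z = sin φ sin δ + cos φ cos δ cos h = 0.219643 + 0.135495 = 0.355138.
Flux = S₀ · cos θ_z = 1610 × 0.355138 = 571.8 W/m².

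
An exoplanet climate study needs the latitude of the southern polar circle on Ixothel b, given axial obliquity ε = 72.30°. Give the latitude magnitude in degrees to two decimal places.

The polar circle is the lowest latitude that experiences at least one full rotation of continuous darkness at the northern-summer solstice; it lies at |φ| = 90° − ε = 90° − 72.30° = 17.70°.

17.70°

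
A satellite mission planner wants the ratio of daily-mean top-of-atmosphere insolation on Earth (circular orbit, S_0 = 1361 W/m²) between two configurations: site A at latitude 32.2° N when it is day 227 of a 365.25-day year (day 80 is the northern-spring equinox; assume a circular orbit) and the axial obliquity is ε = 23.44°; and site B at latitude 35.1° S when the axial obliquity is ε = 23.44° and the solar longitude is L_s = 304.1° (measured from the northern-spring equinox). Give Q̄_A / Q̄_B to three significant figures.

Q̄_A / Q̄_B ≈ 0.937

— Configuration A (ϕ=+32.2°):
Solar longitude: L_s = 360° × (227 − 80)/365.25 = 144.887°.
sin δ = sin 23.44° × sin 144.887° = 0.22880, so δ = +13.227°.
cos h₀ = −tan(+32.2°) tan(+13.227°) = -0.1480, h₀ = 1.7194 rad.
Bracket: h₀ sin ϕ sin δ + cos ϕ cos δ sin h₀ = 1.7194×0.53288×0.22880 + 0.84619×0.97347×0.98899 = 0.209634 + 0.814671 = 1.024305.
Q̄ = (S_0/π) × [bracket] = (1361/π) × 1.024305 = 443.75 W/m².
— Configuration B (ϕ=-35.1°):
Solar declination: sin δ = sin ε · sin L_s = sin 23.44° × sin 304.1° = -0.32939, so δ = -19.232°.
cos h₀ = −tan(-35.1°) tan(-19.232°) = -0.2452, h₀ = 1.8185 rad.
Bracket: h₀ sin ϕ sin δ + cos ϕ cos δ sin h₀ = 1.8185×-0.57501×-0.32939 + 0.81815×0.94419×0.96948 = 0.344429 + 0.748913 = 1.093342.
Q̄ = (S_0/π) × [bracket] = (1361/π) × 1.093342 = 473.66 W/m².
Ratio Q̄_A / Q̄_B = 443.75 / 473.66 = 0.9369.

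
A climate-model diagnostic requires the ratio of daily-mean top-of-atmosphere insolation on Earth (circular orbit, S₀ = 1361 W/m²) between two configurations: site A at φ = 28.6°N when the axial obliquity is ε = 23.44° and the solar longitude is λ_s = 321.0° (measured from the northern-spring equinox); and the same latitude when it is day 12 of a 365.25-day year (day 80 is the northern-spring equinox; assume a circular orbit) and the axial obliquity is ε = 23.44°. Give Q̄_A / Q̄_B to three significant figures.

— Configuration A (φ=+28.6°):
Solar declination: sin δ = sin ε · sin λ_s = sin 23.44° × sin 321.0° = -0.25034, so δ = -14.497°.
cos H₀ = −tan(+28.6°) tan(-14.497°) = 0.1410, H₀ = 1.4293 rad.
Bracket: H₀ sin φ sin δ + cos φ cos δ sin H₀ = 1.4293×0.47869×-0.25034 + 0.87798×0.96816×0.99001 = -0.171281 + 0.841533 = 0.670252.
Q̄ = (S₀/π) × [bracket] = (1361/π) × 0.670252 = 290.37 W/m².
— Configuration B (φ=+28.6°):
Solar longitude: λ_s = 360° × (12 − 80)/365.25 = -67.023°, i.e. -67.023° + 360° = 292.977°.
sin δ = sin 23.44° × sin 292.977° = -0.36623, so δ = -21.483°.
cos H₀ = −tan(+28.6°) tan(-21.483°) = 0.2146, H₀ = 1.3545 rad.
Bracket: H₀ sin φ sin δ + cos φ cos δ sin H₀ = 1.3545×0.47869×-0.36623 + 0.87798×0.93053×0.97671 = -0.237458 + 0.797959 = 0.560501.
Q̄ = (S₀/π) × [bracket] = (1361/π) × 0.560501 = 242.82 W/m².
Ratio Q̄_A / Q̄_B = 290.37 / 242.82 = 1.196.

Q̄_A / Q̄_B ≈ 1.20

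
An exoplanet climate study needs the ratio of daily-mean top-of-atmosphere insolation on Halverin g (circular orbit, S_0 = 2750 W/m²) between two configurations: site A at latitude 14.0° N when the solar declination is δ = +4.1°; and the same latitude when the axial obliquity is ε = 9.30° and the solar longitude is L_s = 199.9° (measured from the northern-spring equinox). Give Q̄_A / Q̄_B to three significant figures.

Q̄_A / Q̄_B ≈ 1.05

— Configuration A (ϕ=+14.0°):
cos h₀ = −tan(+14.0°) tan(+4.100°) = -0.0179, h₀ = 1.5887 rad.
Bracket: h₀ sin ϕ sin δ + cos ϕ cos δ sin h₀ = 1.5887×0.24192×0.07150 + 0.97030×0.99744×0.99984 = 0.027480 + 0.967661 = 0.995141.
Q̄ = (S_0/π) × [bracket] = (2750/π) × 0.995141 = 871.10 W/m².
— Configuration B (ϕ=+14.0°):
Solar declination: sin δ = sin ε · sin L_s = sin 9.30° × sin 199.9° = -0.05501, so δ = -3.153°.
cos h₀ = −tan(+14.0°) tan(-3.153°) = 0.0137, h₀ = 1.5571 rad.
Bracket: h₀ sin ϕ sin δ + cos ϕ cos δ sin h₀ = 1.5571×0.24192×-0.05501 + 0.97030×0.99849×0.99991 = -0.020722 + 0.968748 = 0.948026.
Q̄ = (S_0/π) × [bracket] = (2750/π) × 0.948026 = 829.86 W/m².
Ratio Q̄_A / Q̄_B = 871.10 / 829.86 = 1.050.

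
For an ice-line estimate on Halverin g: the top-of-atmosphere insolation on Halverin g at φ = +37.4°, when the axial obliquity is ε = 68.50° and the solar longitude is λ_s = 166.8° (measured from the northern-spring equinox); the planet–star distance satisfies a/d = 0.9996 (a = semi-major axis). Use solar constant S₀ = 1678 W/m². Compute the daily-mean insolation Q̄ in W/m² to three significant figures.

Solar declination: sin δ = sin ε · sin λ_s = sin 68.50° × sin 166.8° = 0.21246, so δ = +12.267°.
cos H₀ = −tan(+37.4°) tan(+12.267°) = -0.1662, H₀ = 1.7378 rad.
Bracket: H₀ sin φ sin δ + cos φ cos δ sin H₀ = 1.7378×0.60738×0.21246 + 0.79441×0.97717×0.98609 = 0.224253 + 0.765476 = 0.989729.
Inverse-square distance factor (a/d)² = 0.9996² = 0.999200.
Q̄ = (S₀/π) × 0.999200 × [bracket] = (1678/π) × 0.999200 × 0.989729 = 528.2 W/m².

Q̄ ≈ 528 W/m²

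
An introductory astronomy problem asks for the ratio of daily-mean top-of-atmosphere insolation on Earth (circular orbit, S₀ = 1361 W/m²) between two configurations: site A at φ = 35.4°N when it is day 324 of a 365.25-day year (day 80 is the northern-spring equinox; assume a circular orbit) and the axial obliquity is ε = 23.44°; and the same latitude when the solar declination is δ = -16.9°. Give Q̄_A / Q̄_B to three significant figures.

Q̄_A / Q̄_B ≈ 0.892

— Configuration A (φ=+35.4°):
Solar longitude: λ_s = 360° × (324 − 80)/365.25 = 240.493°.
sin δ = sin 23.44° × sin 240.493° = -0.34619, so δ = -20.255°.
cos H₀ = −tan(+35.4°) tan(-20.255°) = 0.2622, H₀ = 1.3055 rad.
Bracket: H₀ sin φ sin δ + cos φ cos δ sin H₀ = 1.3055×0.57928×-0.34619 + 0.81513×0.93816×0.96500 = -0.261806 + 0.737957 = 0.476151.
Q̄ = (S₀/π) × [bracket] = (1361/π) × 0.476151 = 206.28 W/m².
— Configuration B (φ=+35.4°):
cos H₀ = −tan(+35.4°) tan(-16.900°) = 0.2159, H₀ = 1.3532 rad.
Bracket: H₀ sin φ sin δ + cos φ cos δ sin H₀ = 1.3532×0.57928×-0.29070 + 0.81513×0.95681×0.97641 = -0.227874 + 0.761526 = 0.533652.
Q̄ = (S₀/π) × [bracket] = (1361/π) × 0.533652 = 231.19 W/m².
Ratio Q̄_A / Q̄_B = 206.28 / 231.19 = 0.8923.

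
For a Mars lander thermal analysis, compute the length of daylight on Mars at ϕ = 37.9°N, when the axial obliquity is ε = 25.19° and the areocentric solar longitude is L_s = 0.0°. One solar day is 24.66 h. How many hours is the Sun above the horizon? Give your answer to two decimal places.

12.33 h

sin δ = sin 25.19° × sin 0.0° = 0.00000, so δ = +0.000°.
cos h₀ = −tan ϕ · tan δ = −tan(+37.9°) × tan(+0.000°) = -0.0000, so h₀ = 1.5708 rad = 90.00°.
Daylight = 2h₀/(2π) × 24.66 h = (1.5708/π) × 24.66 = 12.33 h.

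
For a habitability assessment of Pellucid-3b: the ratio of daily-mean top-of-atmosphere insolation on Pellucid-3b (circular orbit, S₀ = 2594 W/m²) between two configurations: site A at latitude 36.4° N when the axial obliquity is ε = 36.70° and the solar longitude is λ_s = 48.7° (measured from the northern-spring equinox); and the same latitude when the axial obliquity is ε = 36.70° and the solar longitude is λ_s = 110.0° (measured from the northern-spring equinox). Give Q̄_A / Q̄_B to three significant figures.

Q̄_A / Q̄_B ≈ 0.932

— Configuration A (φ=+36.4°):
Solar declination: sin δ = sin ε · sin λ_s = sin 36.70° × sin 48.7° = 0.44897, so δ = +26.678°.
cos H₀ = −tan(+36.4°) tan(+26.678°) = -0.3704, H₀ = 1.9503 rad.
Bracket: H₀ sin φ sin δ + cos φ cos δ sin H₀ = 1.9503×0.59342×0.44897 + 0.80489×0.89354×0.92885 = 0.519614 + 0.668030 = 1.187644.
Q̄ = (S₀/π) × [bracket] = (2594/π) × 1.187644 = 980.63 W/m².
— Configuration B (φ=+36.4°):
Solar declination: sin δ = sin ε · sin λ_s = sin 36.70° × sin 110.0° = 0.56158, so δ = +34.165°.
cos H₀ = −tan(+36.4°) tan(+34.165°) = -0.5004, H₀ = 2.0948 rad.
Bracket: H₀ sin φ sin δ + cos φ cos δ sin H₀ = 2.0948×0.59342×0.56158 + 0.80489×0.82742×0.86580 = 0.698098 + 0.576607 = 1.274705.
Q̄ = (S₀/π) × [bracket] = (2594/π) × 1.274705 = 1052.5 W/m².
Ratio Q̄_A / Q̄_B = 980.63 / 1052.5 = 0.9317.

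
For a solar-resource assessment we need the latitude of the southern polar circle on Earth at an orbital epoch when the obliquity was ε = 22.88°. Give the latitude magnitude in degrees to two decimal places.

The polar circle is the lowest latitude that experiences at least one full rotation of continuous darkness at the northern-summer solstice; it lies at |φ| = 90° − ε = 90° − 22.88° = 67.12°.

67.12°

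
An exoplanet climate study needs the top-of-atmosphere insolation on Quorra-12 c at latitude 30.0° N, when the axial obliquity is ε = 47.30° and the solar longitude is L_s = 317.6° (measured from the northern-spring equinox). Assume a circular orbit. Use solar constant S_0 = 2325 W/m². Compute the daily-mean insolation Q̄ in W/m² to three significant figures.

Q̄ ≈ 299 W/m²

Solar declination: sin δ = sin ε · sin L_s = sin 47.30° × sin 317.6° = -0.49555, so δ = -29.706°.
cos h₀ = −tan(+30.0°) tan(-29.706°) = 0.3294, h₀ = 1.2351 rad.
Bracket: h₀ sin ϕ sin δ + cos ϕ cos δ sin h₀ = 1.2351×0.50000×-0.49555 + 0.86603×0.86858×0.94419 = -0.306027 + 0.710235 = 0.404208.
Q̄ = (S_0/π) × [bracket] = (2325/π) × 0.404208 = 299.1 W/m².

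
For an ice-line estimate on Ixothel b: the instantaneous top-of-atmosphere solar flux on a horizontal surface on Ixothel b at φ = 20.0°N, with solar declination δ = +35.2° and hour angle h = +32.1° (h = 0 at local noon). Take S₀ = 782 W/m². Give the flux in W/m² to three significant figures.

cos θ_z = sin φ sin δ + cos φ cos δ cos h = 0.197151 + 0.650475 = 0.847626.
Flux = S₀ · cos θ_z = 782 × 0.847626 = 662.8 W/m².

663 W/m²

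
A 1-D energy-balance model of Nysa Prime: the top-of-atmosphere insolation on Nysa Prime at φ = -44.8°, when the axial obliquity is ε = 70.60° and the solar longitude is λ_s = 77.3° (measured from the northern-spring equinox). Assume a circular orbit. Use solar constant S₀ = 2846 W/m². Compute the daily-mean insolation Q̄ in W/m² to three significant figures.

Q̄ ≈ 0.00 W/m²

Solar declination: sin δ = sin ε · sin λ_s = sin 70.60° × sin 77.3° = 0.92015, so δ = +66.947°.
cos H₀ = −tan(-44.8°) tan(+66.947°) = 2.3335 ≥ 1 ⇒ polar night, H₀ = 0 and Q̄ = 0.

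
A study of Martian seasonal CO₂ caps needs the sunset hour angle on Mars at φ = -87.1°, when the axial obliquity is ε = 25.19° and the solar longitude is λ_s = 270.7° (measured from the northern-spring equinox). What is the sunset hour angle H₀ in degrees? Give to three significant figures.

Solar declination: sin δ = sin ε · sin λ_s = sin 25.19° × sin 270.7° = -0.42559, so δ = -25.188°.
Sunrise equation: cos H₀ = −tan φ · tan δ = -9.2840 ≤ −1, so the Sun never sets (polar day) and H₀ = π.

H₀ = 180°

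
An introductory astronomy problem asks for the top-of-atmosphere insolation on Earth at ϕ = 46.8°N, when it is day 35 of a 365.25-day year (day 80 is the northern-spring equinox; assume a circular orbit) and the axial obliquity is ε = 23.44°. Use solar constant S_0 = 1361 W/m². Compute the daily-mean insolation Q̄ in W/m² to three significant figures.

Solar longitude: L_s = 360° × (35 − 80)/365.25 = -44.353°, i.e. -44.353° + 360° = 315.647°.
sin δ = sin 23.44° × sin 315.647° = -0.27809, so δ = -16.146°.
cos h₀ = −tan(+46.8°) tan(-16.146°) = 0.3083, h₀ = 1.2574 rad.
Bracket: h₀ sin ϕ sin δ + cos ϕ cos δ sin h₀ = 1.2574×0.72897×-0.27809 + 0.68455×0.96056×0.95129 = -0.254899 + 0.625522 = 0.370623.
Q̄ = (S_0/π) × [bracket] = (1361/π) × 0.370623 = 160.6 W/m².

Q̄ ≈ 161 W/m²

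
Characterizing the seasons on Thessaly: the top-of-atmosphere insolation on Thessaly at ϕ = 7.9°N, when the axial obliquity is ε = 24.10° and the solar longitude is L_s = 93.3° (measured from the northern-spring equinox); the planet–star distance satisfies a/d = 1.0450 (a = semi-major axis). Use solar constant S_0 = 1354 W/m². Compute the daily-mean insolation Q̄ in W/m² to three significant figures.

Solar declination: sin δ = sin ε · sin L_s = sin 24.10° × sin 93.3° = 0.40765, so δ = +24.058°.
cos h₀ = −tan(+7.9°) tan(+24.058°) = -0.0619, h₀ = 1.6328 rad.
Bracket: h₀ sin ϕ sin δ + cos ϕ cos δ sin h₀ = 1.6328×0.13744×0.40765 + 0.99051×0.91314×0.99808 = 0.091482 + 0.902738 = 0.994220.
Inverse-square distance factor (a/d)² = 1.0450² = 1.092025.
Q̄ = (S_0/π) × 1.092025 × [bracket] = (1354/π) × 1.092025 × 0.994220 = 467.9 W/m².

Q̄ ≈ 468 W/m²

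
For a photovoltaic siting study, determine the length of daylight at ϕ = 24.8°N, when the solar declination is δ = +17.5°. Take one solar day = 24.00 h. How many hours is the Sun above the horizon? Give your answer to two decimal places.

cos h₀ = −tan ϕ · tan δ = −tan(+24.8°) × tan(+17.500°) = -0.1457, so h₀ = 1.7170 rad = 98.38°.
Daylight = 2h₀/(2π) × 24.00 h = (1.7170/π) × 24.00 = 13.12 h.

13.12 h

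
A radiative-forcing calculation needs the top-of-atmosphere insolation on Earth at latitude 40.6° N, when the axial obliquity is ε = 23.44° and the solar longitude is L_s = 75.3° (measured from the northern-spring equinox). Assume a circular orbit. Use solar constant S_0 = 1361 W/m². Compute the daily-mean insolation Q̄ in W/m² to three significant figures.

Q̄ ≈ 494 W/m²

Solar declination: sin δ = sin ε · sin L_s = sin 23.44° × sin 75.3° = 0.38477, so δ = +22.629°.
cos h₀ = −tan(+40.6°) tan(+22.629°) = -0.3573, h₀ = 1.9362 rad.
Bracket: h₀ sin ϕ sin δ + cos ϕ cos δ sin h₀ = 1.9362×0.65077×0.38477 + 0.75927×0.92301×0.93399 = 0.484818 + 0.654553 = 1.139371.
Q̄ = (S_0/π) × [bracket] = (1361/π) × 1.139371 = 493.6 W/m².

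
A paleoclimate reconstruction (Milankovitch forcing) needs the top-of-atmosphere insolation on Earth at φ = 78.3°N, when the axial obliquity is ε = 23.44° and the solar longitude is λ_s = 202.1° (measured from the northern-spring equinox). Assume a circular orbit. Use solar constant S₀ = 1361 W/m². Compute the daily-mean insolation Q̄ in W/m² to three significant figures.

Solar declination: sin δ = sin ε · sin λ_s = sin 23.44° × sin 202.1° = -0.14966, so δ = -8.607°.
cos H₀ = −tan(+78.3°) tan(-8.607°) = 0.7309, H₀ = 0.7512 rad.
Bracket: H₀ sin φ sin δ + cos φ cos δ sin H₀ = 0.7512×0.97922×-0.14966 + 0.20279×0.98874×0.68248 = -0.110088 + 0.136842 = 0.026754.
Q̄ = (S₀/π) × [bracket] = (1361/π) × 0.026754 = 11.59 W/m².

Q̄ ≈ 11.6 W/m²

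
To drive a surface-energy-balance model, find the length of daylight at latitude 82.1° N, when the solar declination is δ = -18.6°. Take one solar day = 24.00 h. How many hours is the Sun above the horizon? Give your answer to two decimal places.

cos h₀ = −tan ϕ · tan δ = 2.4253 ≥ 1, so the Sun never rises (polar night) and h₀ = 0.
Daylight = 2h₀/(2π) × 24.00 h = (0.0000/π) × 24.00 = 0.00 h.

0.00 h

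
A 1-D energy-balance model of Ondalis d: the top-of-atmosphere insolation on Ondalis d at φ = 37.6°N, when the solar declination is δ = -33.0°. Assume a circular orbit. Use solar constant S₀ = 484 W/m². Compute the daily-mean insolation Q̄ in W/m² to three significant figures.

Q̄ ≈ 35.0 W/m²

cos H₀ = −tan(+37.6°) tan(-33.000°) = 0.5001, H₀ = 1.0471 rad.
Bracket: H₀ sin φ sin δ + cos φ cos δ sin H₀ = 1.0471×0.61015×-0.54464 + 0.79229×0.83867×0.86596 = -0.347964 + 0.575404 = 0.227440.
Q̄ = (S₀/π) × [bracket] = (484/π) × 0.227440 = 35.04 W/m².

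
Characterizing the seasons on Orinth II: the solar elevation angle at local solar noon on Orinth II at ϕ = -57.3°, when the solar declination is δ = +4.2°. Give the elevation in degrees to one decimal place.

At local noon the hour angle is zero, so the zenith angle equals |ϕ − δ| = |-57.3° − (+4.200°)| = 61.500°.
Elevation = 90° − 61.500° = 28.5°.

28.5°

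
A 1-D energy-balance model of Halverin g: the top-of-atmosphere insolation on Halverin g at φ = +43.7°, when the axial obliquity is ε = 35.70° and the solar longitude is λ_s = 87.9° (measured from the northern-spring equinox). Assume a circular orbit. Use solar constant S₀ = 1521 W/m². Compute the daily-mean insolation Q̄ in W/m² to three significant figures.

Q̄ ≈ 661 W/m²

Solar declination: sin δ = sin ε · sin λ_s = sin 35.70° × sin 87.9° = 0.58315, so δ = +35.672°.
cos H₀ = −tan(+43.7°) tan(+35.672°) = -0.6860, H₀ = 2.3268 rad.
Bracket: H₀ sin φ sin δ + cos φ cos δ sin H₀ = 2.3268×0.69088×0.58315 + 0.72297×0.81236×0.72762 = 0.937437 + 0.427340 = 1.364777.
Q̄ = (S₀/π) × [bracket] = (1521/π) × 1.364777 = 660.8 W/m².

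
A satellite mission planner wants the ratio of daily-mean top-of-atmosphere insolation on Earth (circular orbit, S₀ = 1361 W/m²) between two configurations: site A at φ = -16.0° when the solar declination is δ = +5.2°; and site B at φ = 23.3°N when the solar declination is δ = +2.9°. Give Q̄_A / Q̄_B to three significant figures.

— Configuration A (φ=-16.0°):
cos H₀ = −tan(-16.0°) tan(+5.200°) = 0.0261, H₀ = 1.5447 rad.
Bracket: H₀ sin φ sin δ + cos φ cos δ sin H₀ = 1.5447×-0.27564×0.09063 + 0.96126×0.99588×0.99966 = -0.038589 + 0.956974 = 0.918385.
Q̄ = (S₀/π) × [bracket] = (1361/π) × 0.918385 = 397.86 W/m².
— Configuration B (φ=+23.3°):
cos H₀ = −tan(+23.3°) tan(+2.900°) = -0.0218, H₀ = 1.5926 rad.
Bracket: H₀ sin φ sin δ + cos φ cos δ sin H₀ = 1.5926×0.39555×0.05059 + 0.91845×0.99872×0.99976 = 0.031869 + 0.917054 = 0.948923.
Q̄ = (S₀/π) × [bracket] = (1361/π) × 0.948923 = 411.09 W/m².
Ratio Q̄_A / Q̄_B = 397.86 / 411.09 = 0.9678.

Q̄_A / Q̄_B ≈ 0.968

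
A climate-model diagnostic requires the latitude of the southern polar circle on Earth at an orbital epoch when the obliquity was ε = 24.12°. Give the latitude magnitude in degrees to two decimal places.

The polar circle is the lowest latitude that experiences at least one full rotation of continuous darkness at the northern-summer solstice; it lies at |ϕ| = 90° − ε = 90° − 24.12° = 65.88°.

65.88°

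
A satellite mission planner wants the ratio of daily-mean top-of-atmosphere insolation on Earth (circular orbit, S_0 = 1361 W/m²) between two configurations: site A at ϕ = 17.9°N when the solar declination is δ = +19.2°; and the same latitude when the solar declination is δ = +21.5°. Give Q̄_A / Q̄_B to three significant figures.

Q̄_A / Q̄_B ≈ 0.994

— Configuration A (ϕ=+17.9°):
cos h₀ = −tan(+17.9°) tan(+19.200°) = -0.1125, h₀ = 1.6835 rad.
Bracket: h₀ sin ϕ sin δ + cos ϕ cos δ sin h₀ = 1.6835×0.30736×0.32887 + 0.95159×0.94438×0.99365 = 0.170171 + 0.892956 = 1.063127.
Q̄ = (S_0/π) × [bracket] = (1361/π) × 1.063127 = 460.57 W/m².
— Configuration B (ϕ=+17.9°):
cos h₀ = −tan(+17.9°) tan(+21.500°) = -0.1272, h₀ = 1.6984 rad.
Bracket: h₀ sin ϕ sin δ + cos ϕ cos δ sin h₀ = 1.6984×0.30736×0.36650 + 0.95159×0.93042×0.99187 = 0.191320 + 0.878180 = 1.069500.
Q̄ = (S_0/π) × [bracket] = (1361/π) × 1.069500 = 463.33 W/m².
Ratio Q̄_A / Q̄_B = 460.57 / 463.33 = 0.9940.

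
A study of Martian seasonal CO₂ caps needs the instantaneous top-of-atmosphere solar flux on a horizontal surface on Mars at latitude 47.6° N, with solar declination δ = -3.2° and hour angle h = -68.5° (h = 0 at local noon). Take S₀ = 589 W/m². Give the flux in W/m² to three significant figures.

cos θ_z = sin φ sin δ + cos φ cos δ cos h = -0.041222 + 0.246747 = 0.205525.
Flux = S₀ · cos θ_z = 589 × 0.205525 = 121.1 W/m².

121 W/m²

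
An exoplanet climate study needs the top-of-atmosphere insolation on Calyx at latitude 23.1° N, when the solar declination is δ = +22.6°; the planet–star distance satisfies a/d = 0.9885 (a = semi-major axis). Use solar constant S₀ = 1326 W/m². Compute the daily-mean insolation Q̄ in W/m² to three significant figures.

cos H₀ = −tan(+23.1°) tan(+22.600°) = -0.1775, H₀ = 1.7493 rad.
Bracket: H₀ sin φ sin δ + cos φ cos δ sin H₀ = 1.7493×0.39234×0.38430 + 0.91982×0.92321×0.98411 = 0.263753 + 0.835693 = 1.099446.
Inverse-square distance factor (a/d)² = 0.9885² = 0.977132.
Q̄ = (S₀/π) × 0.977132 × [bracket] = (1326/π) × 0.977132 × 1.099446 = 453.4 W/m².

Q̄ ≈ 453 W/m²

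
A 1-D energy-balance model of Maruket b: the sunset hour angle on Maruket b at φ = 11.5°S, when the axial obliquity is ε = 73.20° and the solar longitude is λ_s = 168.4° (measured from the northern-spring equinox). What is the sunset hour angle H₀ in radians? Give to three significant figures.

H₀ = 1.53 rad

Solar declination: sin δ = sin ε · sin λ_s = sin 73.20° × sin 168.4° = 0.19250, so δ = +11.098°.
cos H₀ = −tan φ · tan δ = −tan(-11.5°) × tan(+11.098°) = 0.0399, so H₀ = 1.5309 rad = 87.71°.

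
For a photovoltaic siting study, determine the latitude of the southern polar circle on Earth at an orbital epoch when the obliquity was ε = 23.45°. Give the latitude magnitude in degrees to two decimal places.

The polar circle is the lowest latitude that experiences at least one full rotation of continuous darkness at the northern-summer solstice; it lies at |ϕ| = 90° − ε = 90° − 23.45° = 66.55°.

66.55°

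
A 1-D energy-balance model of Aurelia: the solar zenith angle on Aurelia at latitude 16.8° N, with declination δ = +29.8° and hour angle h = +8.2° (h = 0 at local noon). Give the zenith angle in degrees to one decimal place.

θ_z = 15.0°

cos θ_z = sin ϕ sin δ + cos ϕ cos δ cos h = 0.143641 + 0.822236 = 0.965877.
θ_z = arccos(0.965877) = 15.0°.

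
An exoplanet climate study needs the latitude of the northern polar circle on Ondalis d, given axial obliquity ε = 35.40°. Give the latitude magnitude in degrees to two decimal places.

The polar circle is the lowest latitude that experiences at least one full rotation of continuous daylight at the northern-summer solstice; it lies at |φ| = 90° − ε = 90° − 35.40° = 54.60°.

54.60°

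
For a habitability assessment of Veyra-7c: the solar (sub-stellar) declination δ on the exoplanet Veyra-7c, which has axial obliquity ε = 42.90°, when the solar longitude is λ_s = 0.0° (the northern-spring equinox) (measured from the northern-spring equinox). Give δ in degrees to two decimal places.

sin δ = sin ε · sin λ_s = sin 42.90° × sin 0.0° = 0.000000.
δ = arcsin(0.000000) = +0.00°.

δ = +0.00°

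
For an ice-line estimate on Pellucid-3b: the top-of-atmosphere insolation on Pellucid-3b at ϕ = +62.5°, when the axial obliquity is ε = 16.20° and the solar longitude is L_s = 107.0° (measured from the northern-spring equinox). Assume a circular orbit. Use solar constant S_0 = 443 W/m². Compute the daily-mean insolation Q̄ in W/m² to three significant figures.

Solar declination: sin δ = sin ε · sin L_s = sin 16.20° × sin 107.0° = 0.26680, so δ = +15.474°.
cos h₀ = −tan(+62.5°) tan(+15.474°) = -0.5318, h₀ = 2.1315 rad.
Bracket: h₀ sin ϕ sin δ + cos ϕ cos δ sin h₀ = 2.1315×0.88701×0.26680 + 0.46175×0.96375×0.84687 = 0.504429 + 0.376867 = 0.881296.
Q̄ = (S_0/π) × [bracket] = (443/π) × 0.881296 = 124.3 W/m².

Q̄ ≈ 124 W/m²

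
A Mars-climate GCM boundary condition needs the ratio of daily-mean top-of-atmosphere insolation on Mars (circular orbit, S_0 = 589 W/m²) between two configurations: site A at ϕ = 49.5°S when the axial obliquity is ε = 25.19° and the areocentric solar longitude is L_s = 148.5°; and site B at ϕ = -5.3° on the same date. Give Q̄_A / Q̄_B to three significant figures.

Q̄_A / Q̄_B ≈ 0.416

— Configuration A (ϕ=-49.5°):
sin δ = sin 25.19° × sin 148.5° = 0.22239, so δ = +12.849°.
cos h₀ = −tan(-49.5°) tan(+12.849°) = 0.2671, h₀ = 1.3004 rad.
Bracket: h₀ sin ϕ sin δ + cos ϕ cos δ sin h₀ = 1.3004×-0.76041×0.22239 + 0.64945×0.97496×0.96368 = -0.219907 + 0.610190 = 0.390283.
Q̄ = (S_0/π) × [bracket] = (589/π) × 0.390283 = 73.172 W/m².
— Configuration B (ϕ=-5.3°):
cos h₀ = −tan(-5.3°) tan(+12.849°) = 0.0212, h₀ = 1.5496 rad.
Bracket: h₀ sin ϕ sin δ + cos ϕ cos δ sin h₀ = 1.5496×-0.09237×0.22239 + 0.99572×0.97496×0.99978 = -0.031832 + 0.970574 = 0.938742.
Q̄ = (S_0/π) × [bracket] = (589/π) × 0.938742 = 176.00 W/m².
Ratio Q̄_A / Q̄_B = 73.172 / 176.00 = 0.4158.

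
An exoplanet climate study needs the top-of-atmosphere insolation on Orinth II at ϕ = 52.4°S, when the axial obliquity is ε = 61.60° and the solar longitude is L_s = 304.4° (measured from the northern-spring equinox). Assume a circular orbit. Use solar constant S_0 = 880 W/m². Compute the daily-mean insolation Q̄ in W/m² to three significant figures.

Solar declination: sin δ = sin ε · sin L_s = sin 61.60° × sin 304.4° = -0.72581, so δ = -46.536°.
cos h₀ = −tan(-52.4°) tan(-46.536°) = -1.3701 ≤ −1 ⇒ polar day, h₀ = π.
Bracket: h₀ sin ϕ sin δ + cos ϕ cos δ sin h₀ = 3.1416×-0.79229×-0.72581 + 0.61015×0.68790×0.00000 = 1.806583 + 0.000000 = 1.806583.
Q̄ = (S_0/π) × [bracket] = (880/π) × 1.806583 = 506.0 W/m².

Q̄ ≈ 506 W/m²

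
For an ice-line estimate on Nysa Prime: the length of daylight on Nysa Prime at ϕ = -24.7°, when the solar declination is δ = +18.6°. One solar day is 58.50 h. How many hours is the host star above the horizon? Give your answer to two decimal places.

cos h₀ = −tan ϕ · tan δ = −tan(-24.7°) × tan(+18.600°) = 0.1548, so h₀ = 1.4154 rad = 81.10°.
Daylight = 2h₀/(2π) × 58.50 h = (1.4154/π) × 58.50 = 26.36 h.

26.36 h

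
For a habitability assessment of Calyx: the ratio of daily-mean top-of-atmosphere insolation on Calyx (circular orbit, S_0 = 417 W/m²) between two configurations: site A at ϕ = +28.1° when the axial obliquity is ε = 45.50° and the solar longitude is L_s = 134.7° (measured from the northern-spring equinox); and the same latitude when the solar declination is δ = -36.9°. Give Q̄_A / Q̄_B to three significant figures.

— Configuration A (ϕ=+28.1°):
Solar declination: sin δ = sin ε · sin L_s = sin 45.50° × sin 134.7° = 0.50698, so δ = +30.463°.
cos h₀ = −tan(+28.1°) tan(+30.463°) = -0.3141, h₀ = 1.8903 rad.
Bracket: h₀ sin ϕ sin δ + cos ϕ cos δ sin h₀ = 1.8903×0.47101×0.50698 + 0.88213×0.86196×0.94941 = 0.451390 + 0.721894 = 1.173284.
Q̄ = (S_0/π) × [bracket] = (417/π) × 1.173284 = 155.74 W/m².
— Configuration B (ϕ=+28.1°):
cos h₀ = −tan(+28.1°) tan(-36.900°) = 0.4009, h₀ = 1.1583 rad.
Bracket: h₀ sin ϕ sin δ + cos ϕ cos δ sin h₀ = 1.1583×0.47101×-0.60042 + 0.88213×0.79968×0.91612 = -0.327572 + 0.646251 = 0.318679.
Q̄ = (S_0/π) × [bracket] = (417/π) × 0.318679 = 42.300 W/m².
Ratio Q̄_A / Q̄_B = 155.74 / 42.300 = 3.682.

Q̄_A / Q̄_B ≈ 3.68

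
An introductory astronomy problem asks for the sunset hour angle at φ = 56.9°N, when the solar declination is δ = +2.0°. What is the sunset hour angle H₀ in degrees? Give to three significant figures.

H₀ = 93.1°

cos H₀ = −tan φ · tan δ = −tan(+56.9°) × tan(+2.000°) = -0.0536, so H₀ = 1.6244 rad = 93.07°.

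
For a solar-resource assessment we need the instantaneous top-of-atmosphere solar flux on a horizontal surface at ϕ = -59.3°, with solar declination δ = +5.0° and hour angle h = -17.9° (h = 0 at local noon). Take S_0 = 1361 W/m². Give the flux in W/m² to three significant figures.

557 W/m²

cos θ_z = sin ϕ sin δ + cos ϕ cos δ cos h = -0.074941 + 0.483981 = 0.409040.
Flux = S_0 · cos θ_z = 1361 × 0.409040 = 556.7 W/m².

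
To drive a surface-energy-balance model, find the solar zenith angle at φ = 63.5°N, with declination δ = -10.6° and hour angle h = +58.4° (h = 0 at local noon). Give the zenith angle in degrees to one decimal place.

θ_z = 86.3°

cos θ_z = sin φ sin δ + cos φ cos δ cos h = -0.164624 + 0.229812 = 0.065188.
θ_z = arccos(0.065188) = 86.3°.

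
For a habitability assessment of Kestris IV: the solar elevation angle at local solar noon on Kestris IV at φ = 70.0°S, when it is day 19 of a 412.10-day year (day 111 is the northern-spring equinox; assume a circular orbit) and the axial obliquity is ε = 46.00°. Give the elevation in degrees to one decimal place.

Solar longitude: λ_s = 360° × (19 − 111)/412.10 = -80.369°, i.e. -80.369° + 360° = 279.631°.
sin δ = sin 46.00° × sin 279.631° = -0.70920, so δ = -45.170°.
At local noon the hour angle is zero, so the zenith angle equals |φ − δ| = |-70.0° − (-45.170°)| = 24.830°.
Elevation = 90° − 24.830° = 65.2°.

65.2°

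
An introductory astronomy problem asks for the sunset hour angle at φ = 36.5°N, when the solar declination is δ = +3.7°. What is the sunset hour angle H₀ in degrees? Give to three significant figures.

cos H₀ = −tan φ · tan δ = −tan(+36.5°) × tan(+3.700°) = -0.0479, so H₀ = 1.6187 rad = 92.74°.

H₀ = 92.7°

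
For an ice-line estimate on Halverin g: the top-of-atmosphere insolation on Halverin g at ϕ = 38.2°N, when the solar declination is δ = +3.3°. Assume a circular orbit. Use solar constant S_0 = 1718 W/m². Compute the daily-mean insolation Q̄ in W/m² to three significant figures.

cos h₀ = −tan(+38.2°) tan(+3.300°) = -0.0454, h₀ = 1.6162 rad.
Bracket: h₀ sin ϕ sin δ + cos ϕ cos δ sin h₀ = 1.6162×0.61841×0.05756 + 0.78586×0.99834×0.99897 = 0.057530 + 0.783747 = 0.841277.
Q̄ = (S_0/π) × [bracket] = (1718/π) × 0.841277 = 460.1 W/m².

Q̄ ≈ 460 W/m²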